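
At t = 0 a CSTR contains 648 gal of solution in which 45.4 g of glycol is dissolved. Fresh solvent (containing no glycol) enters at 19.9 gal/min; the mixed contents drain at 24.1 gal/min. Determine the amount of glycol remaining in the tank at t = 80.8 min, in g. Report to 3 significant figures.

0.644 g

Total volume: dV/dt = Q_in − Q_out = -4.2000 gal/min, so V(t) = 648 − 4.2000 t and V(80.8) = 308.64 gal.
Solute balance: dm/dt = 0 − Q_out C = −Q_out m/V(t).
dm/m = −Q_out dt/(V₀ − 4.2000 t); integrating gives ln(m/m₀) = −(Q_out/(Q_in−Q_out)) ln(V/V₀).
m = m₀ (V₀/V)^(Q_out/(Q_in−Q_out)) = 45.4 × (648/308.64)^(-5.7381) = 0.64370 g.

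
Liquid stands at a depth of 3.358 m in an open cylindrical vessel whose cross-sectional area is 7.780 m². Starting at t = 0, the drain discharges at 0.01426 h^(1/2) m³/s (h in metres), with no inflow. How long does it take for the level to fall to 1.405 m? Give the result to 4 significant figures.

706.2 s

A dh/dt = −Q_out = −0.01426 √h.
This is separable: 2 d(√h)/dt = −0.01426/A, so √h = √h₀ − (0.01426/(2A)) t.
t = 2A(√h₀ − √h)/0.01426 = 2·7.780·(√3.358 − √1.405)/0.01426
  = 15.5600 × (1.83248 − 1.18533) / 0.01426 = 706.155 s.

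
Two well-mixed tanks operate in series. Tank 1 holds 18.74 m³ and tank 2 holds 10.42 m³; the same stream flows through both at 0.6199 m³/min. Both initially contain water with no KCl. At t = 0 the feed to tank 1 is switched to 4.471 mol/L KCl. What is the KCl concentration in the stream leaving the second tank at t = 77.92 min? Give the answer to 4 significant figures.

3.760 mol/L

Species balance on tank i: dCᵢ/dt = (Cᵢ₋₁ − Cᵢ)/τᵢ with τᵢ = Vᵢ/Q.
τ₁ = 18.74/0.6199 = 30.2307 min; τ₂ = 10.42/0.6199 = 16.8092 min.
Tank 1: C₁ = C_in(1 − e^(−t/τ₁)). Tank 2 (τ₁ ≠ τ₂): C₂ = C_in[1 − (τ₁ e^(−t/τ₁) − τ₂ e^(−t/τ₂))/(τ₁ − τ₂)].
At t = 77.92: e^(−t/τ₁) = 0.0759626, e^(−t/τ₂) = 0.00970061.
C₂ = 4.471·[1 − (30.2307·0.0759626 − 16.8092·0.00970061)/(13.4215)] = 4.471·0.841051 = 3.76034 mol/L.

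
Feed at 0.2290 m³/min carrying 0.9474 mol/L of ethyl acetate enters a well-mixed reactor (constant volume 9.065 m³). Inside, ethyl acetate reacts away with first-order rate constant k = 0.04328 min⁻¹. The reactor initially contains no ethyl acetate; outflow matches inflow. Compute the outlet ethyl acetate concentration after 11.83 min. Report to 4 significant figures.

Species balance: V dC/dt = Q C_in − Q C − k V C.
This is linear with rate a = Q/V + k = 0.0685420 min⁻¹.
C_ss = Q C_in/(Q + kV) = 0.349176 mol/L; C(t) = C_ss + (C₀ − C_ss) e^(−a t).
C(11.83) = 0.349176 + (-0.349176)·e^(−0.0685420·11.83) = 0.349176 + (-0.349176)·0.444479 = 0.193974 mol/L.

0.1940 mol/L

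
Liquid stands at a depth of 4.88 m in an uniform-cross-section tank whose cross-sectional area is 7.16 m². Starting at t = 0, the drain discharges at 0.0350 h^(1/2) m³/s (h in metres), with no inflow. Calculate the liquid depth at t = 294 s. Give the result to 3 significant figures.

A dh/dt = −Q_out = −0.0350 √h.
Separate and integrate: 2(√h − √h₀) = −(0.0350/A) t.
√h = √4.88 − 0.0350·294/(2·7.16) = 2.2091 − 0.71858 = 1.4905.
h = 1.4905² = 2.2216 m.

2.22 m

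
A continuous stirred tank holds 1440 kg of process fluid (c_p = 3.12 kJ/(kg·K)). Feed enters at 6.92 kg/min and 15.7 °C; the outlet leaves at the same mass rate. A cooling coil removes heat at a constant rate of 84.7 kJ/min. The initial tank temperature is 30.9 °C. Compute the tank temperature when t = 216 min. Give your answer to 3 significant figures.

18.5 °C

M c_p dT/dt = ṁ c_p (T_in − T) − Q̇.
τ = M/ṁ = 208.09 min; T_ss = T_in − Q̇/(ṁ c_p) = 15.7 − 84.7/(6.92·3.12) = 11.777 °C.
Integrating: T(t) = T_ss + (T₀ − T_ss) e^(−t/τ).
T(216) = 11.777 + (19.123)·e^(−216/208.09) = 11.777 + (19.123)·0.35416 = 18.550 °C.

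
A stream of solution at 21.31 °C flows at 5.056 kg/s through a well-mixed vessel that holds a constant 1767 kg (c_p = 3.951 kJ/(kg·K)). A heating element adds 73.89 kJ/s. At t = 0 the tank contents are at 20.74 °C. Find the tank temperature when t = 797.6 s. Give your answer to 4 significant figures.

24.57 °C

Energy balance: M c_p dT/dt = ṁ c_p (T_in − T) + 73.89.
Rearrange: dT/dt = (T_ss − T)/τ with τ = M/ṁ = 349.486 s and T_ss = T_in + Q̇/(ṁ c_p) = 25.0089 °C.
Solution: T(t) = T_ss + (T₀ − T_ss) e^(−t/τ).
T(797.6) = 25.0089 + (-4.26889)·e^(−797.6/349.486) = 25.0089 + (-4.26889)·0.102058 = 24.5732 °C.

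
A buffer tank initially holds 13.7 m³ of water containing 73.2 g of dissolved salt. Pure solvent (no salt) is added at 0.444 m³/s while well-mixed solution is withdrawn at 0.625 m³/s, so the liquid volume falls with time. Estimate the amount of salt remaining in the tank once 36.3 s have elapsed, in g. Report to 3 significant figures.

Let m(t) be the amount of salt. Volume: V(t) = V₀ + (Q_in − Q_out) t = 13.7 − 0.18100 t; V(36.3) = 7.1297 m³.
Species balance (pure solvent in): dm/dt = −Q_out · m/V(t).
dm/m = −Q_out dt/(V₀ − 0.18100 t); integrating gives ln(m/m₀) = −(Q_out/(Q_in−Q_out)) ln(V/V₀).
m = m₀ (V₀/V)^(Q_out/(Q_in−Q_out)) = 73.2 × (13.7/7.1297)^(-3.4530) = 7.6747 g.

7.67 g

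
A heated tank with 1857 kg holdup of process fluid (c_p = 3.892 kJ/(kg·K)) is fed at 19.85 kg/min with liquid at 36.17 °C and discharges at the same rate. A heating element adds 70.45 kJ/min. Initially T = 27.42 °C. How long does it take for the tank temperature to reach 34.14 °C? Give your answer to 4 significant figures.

111.2 min

M c_p dT/dt = ṁ c_p (T_in − T) + Q̇.
τ = M/ṁ = 93.5516 min; T_ss = T_in + Q̇/(ṁ c_p) = 37.0819 °C.
T(t) = T_ss + (T₀ − T_ss) e^(−t/τ). Set T = 34.14:
e^(−t/τ) = (34.14 − 37.0819)/(27.42 − 37.0819) = 0.304485
t = −93.5516 · ln(0.304485) = 111.245 min.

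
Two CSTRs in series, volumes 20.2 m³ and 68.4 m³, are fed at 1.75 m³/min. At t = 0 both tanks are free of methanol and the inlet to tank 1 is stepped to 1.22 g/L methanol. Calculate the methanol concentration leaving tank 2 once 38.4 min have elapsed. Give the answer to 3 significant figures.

0.590 g/L

Time constants: τᵢ = Vᵢ/Q for each well-mixed tank.
τ₁ = 20.2/1.75 = 11.543 min; τ₂ = 68.4/1.75 = 39.086 min.
Solving the cascade with C₁(0)=C₂(0)=0 gives C₂(t) = C_in[1 − (τ₁ e^(−t/τ₁) − τ₂ e^(−t/τ₂))/(τ₁ − τ₂)].
At t = 38.4: e^(−t/τ₁) = 0.035910, e^(−t/τ₂) = 0.37439.
C₂ = 1.22·[1 − (11.543·0.035910 − 39.086·0.37439)/(-27.543)] = 1.22·0.48376 = 0.59018 g/L.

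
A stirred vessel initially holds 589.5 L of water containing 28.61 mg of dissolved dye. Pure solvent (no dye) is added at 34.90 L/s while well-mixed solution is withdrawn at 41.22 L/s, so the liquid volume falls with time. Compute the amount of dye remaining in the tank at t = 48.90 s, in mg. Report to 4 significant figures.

0.2251 mg

Let m(t) be the amount of dye. Volume: V(t) = V₀ + (Q_in − Q_out) t = 589.5 − 6.32000 t; V(48.90) = 280.452 L.
Species balance (pure solvent in): dm/dt = −Q_out · m/V(t).
Separate: dm/m = −Q_out dt/V(t) ⇒ ln(m/m₀) = −(Q_out/(Q_in−Q_out)) ln(V/V₀).
m = m₀ (V₀/V)^(Q_out/(Q_in−Q_out)) = 28.61 × (589.5/280.452)^(-6.52215) = 0.225064 mg.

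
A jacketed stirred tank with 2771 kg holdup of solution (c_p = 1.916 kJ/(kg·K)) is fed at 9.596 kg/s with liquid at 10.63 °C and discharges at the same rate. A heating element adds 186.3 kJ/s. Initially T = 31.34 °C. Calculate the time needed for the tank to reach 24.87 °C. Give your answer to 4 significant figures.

M c_p dT/dt = ṁ c_p (T_in − T) + Q̇.
τ = M/ṁ = 288.766 s; T_ss = T_in + Q̇/(ṁ c_p) = 20.7627 °C.
T(t) = T_ss + (T₀ − T_ss) e^(−t/τ). Set T = 24.87:
e^(−t/τ) = (24.87 − 20.7627)/(31.34 − 20.7627) = 0.388310
t = −288.766 · ln(0.388310) = 273.159 s.

273.2 s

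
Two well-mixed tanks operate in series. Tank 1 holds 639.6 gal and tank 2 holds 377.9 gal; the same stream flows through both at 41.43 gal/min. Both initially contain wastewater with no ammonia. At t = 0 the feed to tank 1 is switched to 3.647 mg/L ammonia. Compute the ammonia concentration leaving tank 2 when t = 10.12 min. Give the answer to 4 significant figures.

0.7559 mg/L

Time constants: τᵢ = Vᵢ/Q for each well-mixed tank.
τ₁ = 639.6/41.43 = 15.4381 min; τ₂ = 377.9/41.43 = 9.12141 min.
Solving the cascade with C₁(0)=C₂(0)=0 gives C₂(t) = C_in[1 − (τ₁ e^(−t/τ₁) − τ₂ e^(−t/τ₂))/(τ₁ − τ₂)].
At t = 10.12: e^(−t/τ₁) = 0.519171, e^(−t/τ₂) = 0.329731.
C₂ = 3.647·[1 − (15.4381·0.519171 − 9.12141·0.329731)/(6.31668)] = 3.647·0.207274 = 0.755927 mg/L.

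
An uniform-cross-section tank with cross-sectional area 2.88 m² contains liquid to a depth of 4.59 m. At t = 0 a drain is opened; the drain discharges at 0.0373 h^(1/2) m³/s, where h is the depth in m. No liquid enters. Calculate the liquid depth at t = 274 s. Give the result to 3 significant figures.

0.135 m

Unsteady balance on liquid volume: A dh/dt = −0.0373 √h.
This is separable: 2 d(√h)/dt = −0.0373/A, so √h = √h₀ − (0.0373/(2A)) t.
√h = √4.59 − 0.0373·274/(2·2.88) = 2.1424 − 1.7743 = 0.36809.
h = 0.36809² = 0.13549 m.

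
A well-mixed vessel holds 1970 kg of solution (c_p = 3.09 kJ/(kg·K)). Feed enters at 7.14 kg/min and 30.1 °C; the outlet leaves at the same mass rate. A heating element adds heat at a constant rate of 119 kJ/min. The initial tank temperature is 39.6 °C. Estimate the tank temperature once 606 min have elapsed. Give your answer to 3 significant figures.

36.0 °C

M c_p dT/dt = ṁ c_p (T_in − T) + Q̇.
τ = M/ṁ = 275.91 min; T_ss = T_in + Q̇/(ṁ c_p) = 30.1 + 119/(7.14·3.09) = 35.494 °C.
This is linear first-order; T(t) = T_ss + (T₀ − T_ss) e^(−t/τ).
T(606) = 35.494 + (4.1063)·e^(−606/275.91) = 35.494 + (4.1063)·0.11121 = 35.950 °C.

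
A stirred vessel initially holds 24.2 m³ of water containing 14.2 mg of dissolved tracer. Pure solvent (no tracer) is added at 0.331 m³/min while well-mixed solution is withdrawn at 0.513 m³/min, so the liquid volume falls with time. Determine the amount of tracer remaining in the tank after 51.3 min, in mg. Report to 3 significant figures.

3.59 mg

Total volume: dV/dt = Q_in − Q_out = -0.18200 m³/min, so V(t) = 24.2 − 0.18200 t and V(51.3) = 14.863 m³.
Species balance (pure solvent in): dm/dt = −Q_out · m/V(t).
dm/m = −Q_out dt/(V₀ − 0.18200 t); integrating gives ln(m/m₀) = −(Q_out/(Q_in−Q_out)) ln(V/V₀).
m = m₀ (V₀/V)^(Q_out/(Q_in−Q_out)) = 14.2 × (24.2/14.863)^(-2.8187) = 3.5940 mg.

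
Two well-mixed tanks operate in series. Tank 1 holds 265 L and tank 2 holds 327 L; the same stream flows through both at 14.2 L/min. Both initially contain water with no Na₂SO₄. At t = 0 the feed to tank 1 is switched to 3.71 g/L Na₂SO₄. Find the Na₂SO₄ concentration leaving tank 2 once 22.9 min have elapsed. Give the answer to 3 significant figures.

Each tank obeys Vᵢ dCᵢ/dt = Q(Cᵢ₋₁ − Cᵢ), so τᵢ = Vᵢ/Q.
τ₁ = 265/14.2 = 18.662 min; τ₂ = 327/14.2 = 23.028 min.
Solving the cascade with C₁(0)=C₂(0)=0 gives C₂(t) = C_in[1 − (τ₁ e^(−t/τ₁) − τ₂ e^(−t/τ₂))/(τ₁ − τ₂)].
At t = 22.9: e^(−t/τ₁) = 0.29314, e^(−t/τ₂) = 0.36993.
C₂ = 3.71·[1 − (18.662·0.29314 − 23.028·0.36993)/(-4.3662)] = 3.71·0.30185 = 1.1199 g/L.

1.12 g/L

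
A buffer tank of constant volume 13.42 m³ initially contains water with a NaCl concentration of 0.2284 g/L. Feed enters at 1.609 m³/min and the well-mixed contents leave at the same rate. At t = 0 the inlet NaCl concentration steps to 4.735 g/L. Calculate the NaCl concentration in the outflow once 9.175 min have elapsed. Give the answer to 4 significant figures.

3.235 g/L

Accumulation = in − out for the solute gives V dC/dt = Q(C_in − C).
So dC/dt = (C_in − C)/τ with τ = V/Q = 13.42/1.609 = 8.34058 min.
This is linear first-order; C(t) = C_in + (C₀ − C_in) e^(−t/τ).
C(9.175) = 4.735 + (0.2284 − 4.735)·e^(−9.175/8.34058) = 4.735 + (-4.50660)·0.332857 = 3.23495 g/L.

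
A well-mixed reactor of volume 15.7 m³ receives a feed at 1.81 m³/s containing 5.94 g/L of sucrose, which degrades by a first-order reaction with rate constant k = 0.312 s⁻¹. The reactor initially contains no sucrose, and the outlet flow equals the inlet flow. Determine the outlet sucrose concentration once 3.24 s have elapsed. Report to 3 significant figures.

Accumulation = in − out − consumed: V dC/dt = Q C_in − Q C − k V C.
This is linear with rate a = Q/V + k = 0.42729 s⁻¹.
C_ss = Q C_in/(Q + kV) = 1.6027 g/L; C(t) = C_ss + (C₀ − C_ss) e^(−a t).
C(3.24) = 1.6027 + (-1.6027)·e^(−0.42729·3.24) = 1.6027 + (-1.6027)·0.25047 = 1.2013 g/L.

1.20 g/L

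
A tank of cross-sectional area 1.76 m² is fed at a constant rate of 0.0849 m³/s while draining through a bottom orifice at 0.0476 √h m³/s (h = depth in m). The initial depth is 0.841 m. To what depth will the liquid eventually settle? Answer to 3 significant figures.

3.18 m

Volume balance on the tank: A dh/dt = Q_in − 0.0476 √h. At steady state dh/dt = 0:
Q_in = 0.0476 √h_ss ⇒ √h_ss = 0.0849/0.0476 = 1.7836.
h_ss = 1.7836² = 3.1813 m. (Since h₀ = 0.841 m < h_ss, the level will rise toward this value.)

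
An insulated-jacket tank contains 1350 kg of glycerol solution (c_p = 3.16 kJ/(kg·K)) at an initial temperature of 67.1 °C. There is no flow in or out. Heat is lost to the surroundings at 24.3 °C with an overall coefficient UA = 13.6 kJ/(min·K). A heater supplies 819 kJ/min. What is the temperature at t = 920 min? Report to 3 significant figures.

83.6 °C

Heat balance on the well-mixed liquid: M c_p dT/dt = −UA(T − T_amb) + Q̇.
dT/dt = (T_ss − T)/τ with T_ss = T_amb + Q̇/UA = 24.3 + 819/13.6 = 84.521 °C, τ = M c_p/UA = 1350·3.16/13.6 = 313.68 min.
Solution: T(t) = T_ss + (T₀ − T_ss) e^(−t/τ).
T(920) = 84.521 + (-17.421)·0.053239 = 83.593 °C.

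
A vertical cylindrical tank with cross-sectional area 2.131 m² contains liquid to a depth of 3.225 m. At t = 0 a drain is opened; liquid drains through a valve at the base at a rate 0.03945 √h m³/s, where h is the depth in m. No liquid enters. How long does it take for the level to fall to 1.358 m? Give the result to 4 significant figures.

68.12 s

A dh/dt = −Q_out = −0.03945 √h.
Separate and integrate: 2(√h − √h₀) = −(0.03945/A) t.
t = 2A(√h₀ − √h)/0.03945 = 2·2.131·(√3.225 − √1.358)/0.03945
  = 4.26200 × (1.79583 − 1.16533) / 0.03945 = 68.1159 s.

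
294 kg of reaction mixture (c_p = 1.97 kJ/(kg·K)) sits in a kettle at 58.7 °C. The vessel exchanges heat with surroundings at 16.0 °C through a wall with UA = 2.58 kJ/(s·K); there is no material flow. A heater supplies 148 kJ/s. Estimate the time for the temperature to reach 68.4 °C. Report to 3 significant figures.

Lumped-capacitance energy balance: M c_p dT/dt = UA(T_amb − T) + Q̇.
τ = M c_p/UA = 224.49 s; T_ss = T_amb + Q̇/UA = 16.0 + 148/2.58 = 73.364 °C.
T(t) = T_ss + (T₀ − T_ss)e^(−t/τ); set T = 68.4:
t = −τ ln[(T − T_ss)/(T₀ − T_ss)] = −224.49 · ln(0.33853) = 243.15 s.

243 s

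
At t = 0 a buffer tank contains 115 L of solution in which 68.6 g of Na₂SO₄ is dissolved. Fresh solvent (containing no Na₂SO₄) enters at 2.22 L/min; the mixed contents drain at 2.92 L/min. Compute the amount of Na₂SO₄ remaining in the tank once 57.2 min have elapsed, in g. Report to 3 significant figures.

Total volume: dV/dt = Q_in − Q_out = -0.70000 L/min, so V(t) = 115 − 0.70000 t and V(57.2) = 74.960 L.
Solute balance: dm/dt = 0 − Q_out C = −Q_out m/V(t).
Separate: dm/m = −Q_out dt/V(t) ⇒ ln(m/m₀) = −(Q_out/(Q_in−Q_out)) ln(V/V₀).
m = m₀ (V₀/V)^(Q_out/(Q_in−Q_out)) = 68.6 × (115/74.960)^(-4.1714) = 11.508 g.

11.5 g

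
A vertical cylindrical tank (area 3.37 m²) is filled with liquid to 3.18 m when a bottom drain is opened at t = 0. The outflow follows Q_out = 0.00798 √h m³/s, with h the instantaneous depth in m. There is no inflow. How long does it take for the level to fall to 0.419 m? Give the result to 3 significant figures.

With no inflow, A dh/dt = −0.00798 √h.
Separate and integrate: 2(√h − √h₀) = −(0.00798/A) t.
t = 2A(√h₀ − √h)/0.00798 = 2·3.37·(√3.18 − √0.419)/0.00798
  = 6.7400 × (1.7833 − 0.64730) / 0.00798 = 959.44 s.

959 s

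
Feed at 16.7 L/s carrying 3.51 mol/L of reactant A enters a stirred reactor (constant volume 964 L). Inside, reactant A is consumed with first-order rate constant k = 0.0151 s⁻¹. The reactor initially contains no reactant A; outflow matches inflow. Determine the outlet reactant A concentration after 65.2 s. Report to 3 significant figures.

1.65 mol/L

Species balance: V dC/dt = Q C_in − Q C − k V C.
This is linear with rate a = Q/V + k = 0.032424 s⁻¹.
C_ss = Q C_in/(Q + kV) = 1.8754 mol/L; C(t) = C_ss + (C₀ − C_ss) e^(−a t).
C(65.2) = 1.8754 + (-1.8754)·e^(−0.032424·65.2) = 1.8754 + (-1.8754)·0.12075 = 1.6489 mol/L.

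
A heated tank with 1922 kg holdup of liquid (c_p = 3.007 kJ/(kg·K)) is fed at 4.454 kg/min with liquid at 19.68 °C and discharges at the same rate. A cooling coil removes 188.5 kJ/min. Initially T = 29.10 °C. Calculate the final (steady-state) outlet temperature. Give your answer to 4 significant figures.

Unsteady energy balance on the tank contents: M c_p dT/dt = ṁ c_p (T_in − T) − 188.5.
At steady state dT/dt = 0 ⇒ T_ss = T_in − Q̇/(ṁ c_p) = 19.68 − 188.5/(4.454·3.007) = 5.60567 °C.

5.606 °C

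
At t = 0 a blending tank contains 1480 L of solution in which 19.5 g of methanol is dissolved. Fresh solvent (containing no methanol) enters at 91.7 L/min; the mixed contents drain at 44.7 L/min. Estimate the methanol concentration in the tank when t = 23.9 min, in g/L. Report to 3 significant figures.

Let m(t) be the amount of methanol. Volume: V(t) = V₀ + (Q_in − Q_out) t = 1480 + 47.000 t; V(23.9) = 2603.3 L.
No methanol enters, so dm/dt = −Q_out · (m/V).
Separate: dm/m = −Q_out dt/V(t) ⇒ ln(m/m₀) = −(Q_out/(Q_in−Q_out)) ln(V/V₀).
m = m₀ (V₀/V)^(Q_out/(Q_in−Q_out)) = 19.5 × (1480/2603.3)^(0.95106) = 11.397 g.
C = m/V = 11.397/2603.3 = 0.0043777 g/L.

0.00438 g/L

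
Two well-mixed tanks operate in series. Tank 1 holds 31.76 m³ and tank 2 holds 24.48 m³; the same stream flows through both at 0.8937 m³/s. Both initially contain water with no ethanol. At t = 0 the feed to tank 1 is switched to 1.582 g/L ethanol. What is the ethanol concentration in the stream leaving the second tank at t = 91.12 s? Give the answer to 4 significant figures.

Time constants: τᵢ = Vᵢ/Q for each well-mixed tank.
τ₁ = 31.76/0.8937 = 35.5377 s; τ₂ = 24.48/0.8937 = 27.3917 s.
Tank 1: C₁ = C_in(1 − e^(−t/τ₁)). Tank 2 (τ₁ ≠ τ₂): C₂ = C_in[1 − (τ₁ e^(−t/τ₁) − τ₂ e^(−t/τ₂))/(τ₁ − τ₂)].
At t = 91.12: e^(−t/τ₁) = 0.0769930, e^(−t/τ₂) = 0.0359168.
C₂ = 1.582·[1 − (35.5377·0.0769930 − 27.3917·0.0359168)/(8.14591)] = 1.582·0.784883 = 1.24168 g/L.

1.242 g/L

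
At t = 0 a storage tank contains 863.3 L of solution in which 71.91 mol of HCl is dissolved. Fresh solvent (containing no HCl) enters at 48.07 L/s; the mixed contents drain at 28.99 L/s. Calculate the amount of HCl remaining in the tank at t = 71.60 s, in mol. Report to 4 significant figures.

Total volume: dV/dt = Q_in − Q_out = 19.0800 L/s, so V(t) = 863.3 + 19.0800 t and V(71.60) = 2229.43 L.
No HCl enters, so dm/dt = −Q_out · (m/V).
Separate: dm/m = −Q_out dt/V(t) ⇒ ln(m/m₀) = −(Q_out/(Q_in−Q_out)) ln(V/V₀).
m = m₀ (V₀/V)^(Q_out/(Q_in−Q_out)) = 71.91 × (863.3/2229.43)^(1.51939) = 17.0119 mol.

17.01 mol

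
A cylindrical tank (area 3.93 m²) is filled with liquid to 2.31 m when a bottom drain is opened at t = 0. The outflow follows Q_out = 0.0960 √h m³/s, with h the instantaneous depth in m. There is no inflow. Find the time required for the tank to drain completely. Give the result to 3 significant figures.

Mass balance (ρ constant): A dh/dt = −0.0960 √h.
Separate and integrate: 2(√h − √h₀) = −(0.0960/A) t.
Set h = 0: 2√h₀ = (0.0960/A) t_empty ⇒ t_empty = 2A√h₀/0.0960.
t_empty = 2·3.93·√2.31/0.0960 = 7.8600·1.5199/0.0960 = 124.44 s.

124 s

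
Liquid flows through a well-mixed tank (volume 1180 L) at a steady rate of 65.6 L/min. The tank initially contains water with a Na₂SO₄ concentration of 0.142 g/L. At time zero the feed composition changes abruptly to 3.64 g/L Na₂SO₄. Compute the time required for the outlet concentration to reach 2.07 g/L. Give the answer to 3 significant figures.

14.4 min

Species balance: V dC/dt = Q(C_in − C) ⇒ τ = V/Q = 17.988 min.
C(t) = C_in + (C₀ − C_in) e^(−t/τ). Set C = 2.07 and solve for t:
e^(−t/τ) = (C − C_in)/(C₀ − C_in) = (2.07 − 3.64)/(0.142 − 3.64) = 0.44883
t = −τ ln(…) = 17.988 × 0.80112 = 14.410 min.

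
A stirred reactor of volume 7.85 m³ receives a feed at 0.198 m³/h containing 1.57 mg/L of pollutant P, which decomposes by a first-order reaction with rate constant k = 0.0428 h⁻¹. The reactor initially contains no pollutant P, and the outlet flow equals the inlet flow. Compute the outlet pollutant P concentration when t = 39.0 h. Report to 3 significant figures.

Accumulation = in − out − consumed: V dC/dt = Q C_in − Q C − k V C.
This is linear with rate a = Q/V + k = 0.068023 h⁻¹.
C_ss = Q C_in/(Q + kV) = 0.58216 mg/L; C(t) = C_ss + (C₀ − C_ss) e^(−a t).
C(39.0) = 0.58216 + (-0.58216)·e^(−0.068023·39.0) = 0.58216 + (-0.58216)·0.070447 = 0.54115 mg/L.

0.541 mg/L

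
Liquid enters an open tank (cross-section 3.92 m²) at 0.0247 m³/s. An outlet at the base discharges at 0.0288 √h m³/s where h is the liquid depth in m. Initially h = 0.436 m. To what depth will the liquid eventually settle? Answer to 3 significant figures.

Level balance: A dh/dt = 0.0247 − 0.0288 √h. Setting dh/dt = 0:
Q_in = 0.0288 √h_ss ⇒ √h_ss = 0.0247/0.0288 = 0.85764.
h_ss = 0.85764² = 0.73554 m. (Since h₀ = 0.436 m < h_ss, the level will rise toward this value.)

0.736 m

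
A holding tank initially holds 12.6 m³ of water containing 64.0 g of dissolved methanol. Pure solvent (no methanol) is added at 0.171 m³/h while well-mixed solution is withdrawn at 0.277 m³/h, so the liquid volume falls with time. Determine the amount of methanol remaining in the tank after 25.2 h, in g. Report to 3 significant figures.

34.3 g

Total volume: dV/dt = Q_in − Q_out = -0.10600 m³/h, so V(t) = 12.6 − 0.10600 t and V(25.2) = 9.9288 m³.
No methanol enters, so dm/dt = −Q_out · (m/V).
dm/m = −Q_out dt/(V₀ − 0.10600 t); integrating gives ln(m/m₀) = −(Q_out/(Q_in−Q_out)) ln(V/V₀).
m = m₀ (V₀/V)^(Q_out/(Q_in−Q_out)) = 64.0 × (12.6/9.9288)^(-2.6132) = 34.339 g.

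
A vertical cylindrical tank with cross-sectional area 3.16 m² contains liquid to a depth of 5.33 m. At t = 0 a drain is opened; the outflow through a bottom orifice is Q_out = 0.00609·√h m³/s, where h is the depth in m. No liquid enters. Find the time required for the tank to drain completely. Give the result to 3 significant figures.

2400 s

Accumulation of liquid (constant cross-section A): A dh/dt = −0.00609 √h.
Separate and integrate: 2(√h − √h₀) = −(0.00609/A) t.
Set h = 0: 2√h₀ = (0.00609/A) t_empty ⇒ t_empty = 2A√h₀/0.00609.
t_empty = 2·3.16·√5.33/0.00609 = 6.3200·2.3087/0.00609 = 2395.9 s.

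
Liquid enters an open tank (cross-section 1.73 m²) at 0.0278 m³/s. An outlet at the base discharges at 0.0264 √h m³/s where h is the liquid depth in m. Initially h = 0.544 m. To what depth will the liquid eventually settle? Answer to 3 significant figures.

Mass balance (ρ constant): A dh/dt = Q_in − 0.0264 √h. At steady state dh/dt = 0:
Q_in = 0.0264 √h_ss ⇒ √h_ss = 0.0278/0.0264 = 1.0530.
h_ss = 1.0530² = 1.1089 m. (Since h₀ = 0.544 m < h_ss, the level will rise toward this value.)

1.11 m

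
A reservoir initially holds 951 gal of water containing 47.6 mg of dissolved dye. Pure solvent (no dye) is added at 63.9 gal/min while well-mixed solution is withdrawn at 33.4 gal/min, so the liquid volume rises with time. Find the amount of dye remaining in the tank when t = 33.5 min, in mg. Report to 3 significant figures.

21.4 mg

Total volume: dV/dt = Q_in − Q_out = 30.500 gal/min, so V(t) = 951 + 30.500 t and V(33.5) = 1972.8 gal.
Species balance (pure solvent in): dm/dt = −Q_out · m/V(t).
dm/m = −Q_out dt/(V₀ + 30.500 t); integrating gives ln(m/m₀) = −(Q_out/(Q_in−Q_out)) ln(V/V₀).
m = m₀ (V₀/V)^(Q_out/(Q_in−Q_out)) = 47.6 × (951/1972.8)^(1.0951) = 21.408 mg.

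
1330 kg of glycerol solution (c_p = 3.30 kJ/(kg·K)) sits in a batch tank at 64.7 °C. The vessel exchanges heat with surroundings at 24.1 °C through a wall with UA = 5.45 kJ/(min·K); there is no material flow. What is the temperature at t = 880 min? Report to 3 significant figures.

37.7 °C

Lumped-capacitance energy balance: M c_p dT/dt = UA(T_amb − T).
dT/dt = (T_ss − T)/τ with T_ss = T_amb = 24.100 °C, τ = M c_p/UA = 1330·3.30/5.45 = 805.32 min.
Solution: T(t) = T_ss + (T₀ − T_ss) e^(−t/τ).
T(880) = 24.100 + (40.600)·0.33530 = 37.713 °C.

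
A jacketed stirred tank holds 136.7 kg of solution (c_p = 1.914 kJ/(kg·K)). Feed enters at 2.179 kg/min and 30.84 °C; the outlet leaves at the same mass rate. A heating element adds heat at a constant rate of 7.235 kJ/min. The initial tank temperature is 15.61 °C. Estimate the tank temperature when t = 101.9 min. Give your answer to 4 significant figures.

M c_p dT/dt = ṁ c_p (T_in − T) + Q̇.
τ = M/ṁ = 62.7352 min; T_ss = T_in + Q̇/(ṁ c_p) = 30.84 + 7.235/(2.179·1.914) = 32.5748 °C.
Integrating: T(t) = T_ss + (T₀ − T_ss) e^(−t/τ).
T(101.9) = 32.5748 + (-16.9648)·e^(−101.9/62.7352) = 32.5748 + (-16.9648)·0.197052 = 29.2318 °C.

29.23 °C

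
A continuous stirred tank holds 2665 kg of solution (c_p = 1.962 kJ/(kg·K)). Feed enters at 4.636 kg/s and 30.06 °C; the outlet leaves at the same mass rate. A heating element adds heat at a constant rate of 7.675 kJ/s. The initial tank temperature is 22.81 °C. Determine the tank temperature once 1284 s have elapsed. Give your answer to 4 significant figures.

First-law balance (no shaft work): M c_p dT/dt = ṁ c_p (T_in − T) + 7.675.
Rearrange: dT/dt = (T_ss − T)/τ with τ = M/ṁ = 574.849 s and T_ss = T_in + Q̇/(ṁ c_p) = 30.9038 °C.
Integrating: T(t) = T_ss + (T₀ − T_ss) e^(−t/τ).
T(1284) = 30.9038 + (-8.09379)·e^(−1284/574.849) = 30.9038 + (-8.09379)·0.107139 = 30.0366 °C.

30.04 °C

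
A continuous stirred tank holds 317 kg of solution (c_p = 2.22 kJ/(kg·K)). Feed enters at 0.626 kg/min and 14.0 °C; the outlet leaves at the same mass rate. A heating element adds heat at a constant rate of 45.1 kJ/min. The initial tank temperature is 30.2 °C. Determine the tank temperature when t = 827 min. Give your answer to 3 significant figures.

Heat balance on the well-mixed liquid: M c_p dT/dt = ṁ c_p (T_in − T) + 45.1.
τ = M/ṁ = 506.39 min; T_ss = T_in + Q̇/(ṁ c_p) = 14.0 + 45.1/(0.626·2.22) = 46.453 °C.
T approaches T_ss exponentially: T(t) = T_ss + (T₀ − T_ss) e^(−t/τ).
T(827) = 46.453 + (-16.253)·e^(−827/506.39) = 46.453 + (-16.253)·0.19532 = 43.278 °C.

43.3 °C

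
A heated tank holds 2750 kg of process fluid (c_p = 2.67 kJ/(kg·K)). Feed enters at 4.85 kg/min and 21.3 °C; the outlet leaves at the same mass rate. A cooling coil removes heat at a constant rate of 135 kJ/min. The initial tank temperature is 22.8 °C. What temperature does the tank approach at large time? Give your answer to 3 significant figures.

10.9 °C

Heat balance on the well-mixed liquid: M c_p dT/dt = ṁ c_p (T_in − T) − 135.
At steady state dT/dt = 0 ⇒ T_ss = T_in − Q̇/(ṁ c_p) = 21.3 − 135/(4.85·2.67) = 10.875 °C.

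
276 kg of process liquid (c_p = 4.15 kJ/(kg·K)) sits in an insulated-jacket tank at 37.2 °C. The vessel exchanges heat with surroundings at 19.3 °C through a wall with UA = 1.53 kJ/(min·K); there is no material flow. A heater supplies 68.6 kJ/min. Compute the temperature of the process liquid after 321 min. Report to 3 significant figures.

Heat balance on the well-mixed liquid: M c_p dT/dt = −UA(T − T_amb) + Q̇.
dT/dt = (T_ss − T)/τ with T_ss = T_amb + Q̇/UA = 19.3 + 68.6/1.53 = 64.137 °C, τ = M c_p/UA = 276·4.15/1.53 = 748.63 min.
Solution: T(t) = T_ss + (T₀ − T_ss) e^(−t/τ).
T(321) = 64.137 + (-26.937)·0.65130 = 46.593 °C.

46.6 °C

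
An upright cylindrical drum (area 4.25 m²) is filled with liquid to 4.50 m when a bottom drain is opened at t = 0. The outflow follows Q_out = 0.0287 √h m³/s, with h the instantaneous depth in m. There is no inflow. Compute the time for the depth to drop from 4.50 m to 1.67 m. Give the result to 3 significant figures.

With no inflow, A dh/dt = −0.0287 √h.
∫ h^(−1/2) dh = −(0.0287/A) ∫ dt, giving 2√h = 2√h₀ − (0.0287/A) t.
t = 2A(√h₀ − √h)/0.0287 = 2·4.25·(√4.50 − √1.67)/0.0287
  = 8.5000 × (2.1213 − 1.2923) / 0.0287 = 245.53 s.

246 s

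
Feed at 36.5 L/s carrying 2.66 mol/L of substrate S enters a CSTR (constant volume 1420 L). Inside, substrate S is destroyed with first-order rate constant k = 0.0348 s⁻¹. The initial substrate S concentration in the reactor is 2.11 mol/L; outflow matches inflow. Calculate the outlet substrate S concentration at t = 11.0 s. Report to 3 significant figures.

Species balance: V dC/dt = Q C_in − Q C − k V C.
dC/dt = (Q/V) C_in − (Q/V + k) C; effective rate a = Q/V + k = 0.025704 + 0.0348 = 0.060504 s⁻¹.
C_ss = Q C_in/(Q + kV) = 1.1301 mol/L; C(t) = C_ss + (C₀ − C_ss) e^(−a t).
C(11.0) = 1.1301 + (0.97994)·e^(−0.060504·11.0) = 1.1301 + (0.97994)·0.51399 = 1.6337 mol/L.

1.63 mol/L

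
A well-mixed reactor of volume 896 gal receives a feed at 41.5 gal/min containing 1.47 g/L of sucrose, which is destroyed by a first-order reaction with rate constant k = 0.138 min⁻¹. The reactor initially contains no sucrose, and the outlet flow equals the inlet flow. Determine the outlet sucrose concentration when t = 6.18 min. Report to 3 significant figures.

Accumulation = in − out − consumed: V dC/dt = Q C_in − Q C − k V C.
This is linear with rate a = Q/V + k = 0.18432 min⁻¹.
C_ss = Q C_in/(Q + kV) = 0.36940 g/L; C(t) = C_ss + (C₀ − C_ss) e^(−a t).
C(6.18) = 0.36940 + (-0.36940)·e^(−0.18432·6.18) = 0.36940 + (-0.36940)·0.32011 = 0.25115 g/L.

0.251 g/L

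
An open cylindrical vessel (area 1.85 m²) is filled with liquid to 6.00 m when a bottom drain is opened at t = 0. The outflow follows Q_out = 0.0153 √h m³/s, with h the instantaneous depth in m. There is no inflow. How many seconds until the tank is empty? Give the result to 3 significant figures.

With no inflow, A dh/dt = −0.0153 √h.
∫ h^(−1/2) dh = −(0.0153/A) ∫ dt, giving 2√h = 2√h₀ − (0.0153/A) t.
Tank is empty when √h = 0: t_empty = 2A√h₀/0.0153.
t_empty = 2·1.85·√6.00/0.0153 = 3.7000·2.4495/0.0153 = 592.36 s.

592 s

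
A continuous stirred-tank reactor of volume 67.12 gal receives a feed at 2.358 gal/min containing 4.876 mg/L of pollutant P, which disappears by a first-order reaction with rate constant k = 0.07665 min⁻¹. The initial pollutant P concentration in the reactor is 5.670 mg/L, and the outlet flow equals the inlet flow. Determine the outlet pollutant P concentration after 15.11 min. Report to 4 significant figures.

Species balance: V dC/dt = Q C_in − Q C − k V C.
dC/dt = (Q/V) C_in − (Q/V + k) C; effective rate a = Q/V + k = 0.0351311 + 0.07665 = 0.111781 min⁻¹.
C_ss = Q C_in/(Q + kV) = 1.53245 mg/L; C(t) = C_ss + (C₀ − C_ss) e^(−a t).
C(15.11) = 1.53245 + (4.13755)·e^(−0.111781·15.11) = 1.53245 + (4.13755)·0.184702 = 2.29667 mg/L.

2.297 mg/L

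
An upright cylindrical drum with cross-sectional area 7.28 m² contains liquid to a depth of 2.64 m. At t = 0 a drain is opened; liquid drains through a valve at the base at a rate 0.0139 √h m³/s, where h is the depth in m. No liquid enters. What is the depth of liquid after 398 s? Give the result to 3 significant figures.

1.55 m

With no inflow, A dh/dt = −0.0139 √h.
∫ h^(−1/2) dh = −(0.0139/A) ∫ dt, giving 2√h = 2√h₀ − (0.0139/A) t.
√h = √2.64 − 0.0139·398/(2·7.28) = 1.6248 − 0.37996 = 1.2448.
h = 1.2448² = 1.5496 m.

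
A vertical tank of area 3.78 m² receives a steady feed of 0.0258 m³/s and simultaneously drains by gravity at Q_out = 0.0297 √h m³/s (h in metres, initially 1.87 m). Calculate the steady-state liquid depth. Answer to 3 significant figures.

0.755 m

Unsteady balance on liquid volume: A dh/dt = Q_in − 0.0297 √h. At steady state dh/dt = 0:
Q_in = 0.0297 √h_ss ⇒ √h_ss = 0.0258/0.0297 = 0.86869.
h_ss = 0.86869² = 0.75462 m. (Since h₀ = 1.87 m > h_ss, the level will fall toward this value.)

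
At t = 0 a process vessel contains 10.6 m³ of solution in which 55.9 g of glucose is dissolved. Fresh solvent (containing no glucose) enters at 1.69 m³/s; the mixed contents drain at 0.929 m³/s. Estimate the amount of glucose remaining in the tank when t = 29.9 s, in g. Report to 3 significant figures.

Total volume: dV/dt = Q_in − Q_out = 0.76100 m³/s, so V(t) = 10.6 + 0.76100 t and V(29.9) = 33.354 m³.
No glucose enters, so dm/dt = −Q_out · (m/V).
dm/m = −Q_out dt/(V₀ + 0.76100 t); integrating gives ln(m/m₀) = −(Q_out/(Q_in−Q_out)) ln(V/V₀).
m = m₀ (V₀/V)^(Q_out/(Q_in−Q_out)) = 55.9 × (10.6/33.354)^(1.2208) = 13.793 g.

13.8 g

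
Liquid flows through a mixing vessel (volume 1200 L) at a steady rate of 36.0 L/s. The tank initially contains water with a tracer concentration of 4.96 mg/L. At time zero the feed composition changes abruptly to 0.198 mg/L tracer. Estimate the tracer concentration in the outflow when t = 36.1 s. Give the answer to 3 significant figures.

Species balance on the tank: V dC/dt = Q(C_in − C).
Rewrite as dC/dt + C/τ = C_in/τ, τ = V/Q = 33.333 s.
Solution: C(t) = C_in + (C₀ − C_in) e^(−t/τ).
C(36.1) = 0.198 + (4.96 − 0.198)·e^(−36.1/33.333) = 0.198 + (4.7620)·0.33858 = 1.8103 mg/L.

1.81 mg/L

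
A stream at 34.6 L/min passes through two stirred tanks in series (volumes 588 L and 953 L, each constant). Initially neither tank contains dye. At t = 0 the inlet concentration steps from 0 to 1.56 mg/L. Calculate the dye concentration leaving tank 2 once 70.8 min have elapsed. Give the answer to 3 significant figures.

Time constants: τᵢ = Vᵢ/Q for each well-mixed tank.
τ₁ = 588/34.6 = 16.994 min; τ₂ = 953/34.6 = 27.543 min.
Solving the cascade with C₁(0)=C₂(0)=0 gives C₂(t) = C_in[1 − (τ₁ e^(−t/τ₁) − τ₂ e^(−t/τ₂))/(τ₁ − τ₂)].
At t = 70.8: e^(−t/τ₁) = 0.015512, e^(−t/τ₂) = 0.076498.
C₂ = 1.56·[1 − (16.994·0.015512 − 27.543·0.076498)/(-10.549)] = 1.56·0.82526 = 1.2874 mg/L.

1.29 mg/L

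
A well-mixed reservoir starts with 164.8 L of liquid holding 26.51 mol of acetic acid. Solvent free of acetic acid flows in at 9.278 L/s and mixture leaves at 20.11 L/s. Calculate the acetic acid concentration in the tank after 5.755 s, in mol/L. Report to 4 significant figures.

0.1071 mol/L

Let m(t) be the amount of acetic acid. Volume: V(t) = V₀ + (Q_in − Q_out) t = 164.8 − 10.8320 t; V(5.755) = 102.462 L.
No acetic acid enters, so dm/dt = −Q_out · (m/V).
Separate: dm/m = −Q_out dt/V(t) ⇒ ln(m/m₀) = −(Q_out/(Q_in−Q_out)) ln(V/V₀).
m = m₀ (V₀/V)^(Q_out/(Q_in−Q_out)) = 26.51 × (164.8/102.462)^(-1.85654) = 10.9706 mol.
C = m/V = 10.9706/102.462 = 0.107070 mol/L.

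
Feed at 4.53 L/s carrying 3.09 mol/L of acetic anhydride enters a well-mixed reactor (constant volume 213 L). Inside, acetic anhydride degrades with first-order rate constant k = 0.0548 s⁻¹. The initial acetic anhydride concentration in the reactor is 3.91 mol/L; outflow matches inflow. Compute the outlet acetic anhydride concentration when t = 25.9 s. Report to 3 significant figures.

1.29 mol/L

V dC/dt = Q(C_in − C) − k V C.
This is linear with rate a = Q/V + k = 0.076068 s⁻¹.
C_ss = Q C_in/(Q + kV) = 0.86393 mol/L; C(t) = C_ss + (C₀ − C_ss) e^(−a t).
C(25.9) = 0.86393 + (3.0461)·e^(−0.076068·25.9) = 0.86393 + (3.0461)·0.13944 = 1.2887 mol/L.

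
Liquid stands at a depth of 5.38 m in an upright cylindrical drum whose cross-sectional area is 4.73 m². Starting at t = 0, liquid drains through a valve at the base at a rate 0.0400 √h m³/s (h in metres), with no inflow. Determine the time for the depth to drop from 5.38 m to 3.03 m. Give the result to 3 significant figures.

137 s

With no inflow, A dh/dt = −0.0400 √h.
This is separable: 2 d(√h)/dt = −0.0400/A, so √h = √h₀ − (0.0400/(2A)) t.
t = 2A(√h₀ − √h)/0.0400 = 2·4.73·(√5.38 − √3.03)/0.0400
  = 9.4600 × (2.3195 − 1.7407) / 0.0400 = 136.88 s.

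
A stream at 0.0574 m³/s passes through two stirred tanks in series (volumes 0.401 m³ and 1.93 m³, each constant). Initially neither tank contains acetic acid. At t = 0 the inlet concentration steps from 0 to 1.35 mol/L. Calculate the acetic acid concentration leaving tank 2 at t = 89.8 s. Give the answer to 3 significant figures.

Time constants: τᵢ = Vᵢ/Q for each well-mixed tank.
τ₁ = 0.401/0.0574 = 6.9861 s; τ₂ = 1.93/0.0574 = 33.624 s.
Tank 1: C₁ = C_in(1 − e^(−t/τ₁)). Tank 2 (τ₁ ≠ τ₂): C₂ = C_in[1 − (τ₁ e^(−t/τ₁) − τ₂ e^(−t/τ₂))/(τ₁ − τ₂)].
At t = 89.8: e^(−t/τ₁) = 2.6152e-06, e^(−t/τ₂) = 0.069201.
C₂ = 1.35·[1 − (6.9861·2.6152e-06 − 33.624·0.069201)/(-26.638)] = 1.35·0.91265 = 1.2321 mol/L.

1.23 mol/L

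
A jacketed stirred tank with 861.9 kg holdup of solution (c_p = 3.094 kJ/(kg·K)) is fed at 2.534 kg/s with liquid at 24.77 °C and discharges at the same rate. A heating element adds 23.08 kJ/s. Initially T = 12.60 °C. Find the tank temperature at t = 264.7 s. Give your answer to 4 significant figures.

Energy balance: M c_p dT/dt = ṁ c_p (T_in − T) + 23.08.
τ = M/ṁ = 340.134 s; T_ss = T_in + Q̇/(ṁ c_p) = 24.77 + 23.08/(2.534·3.094) = 27.7138 °C.
T approaches T_ss exponentially: T(t) = T_ss + (T₀ − T_ss) e^(−t/τ).
T(264.7) = 27.7138 + (-15.1138)·e^(−264.7/340.134) = 27.7138 + (-15.1138)·0.459222 = 20.7732 °C.

20.77 °C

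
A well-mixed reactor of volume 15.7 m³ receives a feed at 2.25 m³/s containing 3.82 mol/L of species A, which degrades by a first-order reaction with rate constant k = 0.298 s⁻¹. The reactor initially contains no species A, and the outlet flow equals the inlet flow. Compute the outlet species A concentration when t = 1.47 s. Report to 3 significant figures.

Accumulation = in − out − consumed: V dC/dt = Q C_in − Q C − k V C.
This is linear with rate a = Q/V + k = 0.44131 s⁻¹.
C_ss = Q C_in/(Q + kV) = 1.2405 mol/L; C(t) = C_ss + (C₀ − C_ss) e^(−a t).
C(1.47) = 1.2405 + (-1.2405)·e^(−0.44131·1.47) = 1.2405 + (-1.2405)·0.52271 = 0.59208 mol/L.

0.592 mol/L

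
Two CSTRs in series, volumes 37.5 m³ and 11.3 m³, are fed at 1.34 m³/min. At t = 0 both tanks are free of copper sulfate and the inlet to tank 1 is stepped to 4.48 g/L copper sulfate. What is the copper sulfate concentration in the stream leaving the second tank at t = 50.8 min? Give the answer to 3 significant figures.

3.44 g/L

Species balance on tank i: dCᵢ/dt = (Cᵢ₋₁ − Cᵢ)/τᵢ with τᵢ = Vᵢ/Q.
τ₁ = 37.5/1.34 = 27.985 min; τ₂ = 11.3/1.34 = 8.4328 min.
Solving the cascade with C₁(0)=C₂(0)=0 gives C₂(t) = C_in[1 − (τ₁ e^(−t/τ₁) − τ₂ e^(−t/τ₂))/(τ₁ − τ₂)].
At t = 50.8: e^(−t/τ₁) = 0.16280, e^(−t/τ₂) = 0.0024198.
C₂ = 4.48·[1 − (27.985·0.16280 − 8.4328·0.0024198)/(19.552)] = 4.48·0.76803 = 3.4408 g/L.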